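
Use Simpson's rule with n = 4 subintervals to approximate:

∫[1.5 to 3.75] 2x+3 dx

f(x) = 2x+3
a = 1.5, b = 3.75, n = 4
h = (b - a)/n = 0.562500

Simpson's rule: (h/3)[f(x₀) + 4f(x₁) + 2f(x₂) + ... + f(xₙ)]

x_0 = 1.5000, f(x_0) = 6.000000, coefficient = 1
x_1 = 2.0625, f(x_1) = 7.125000, coefficient = 4
x_2 = 2.6250, f(x_2) = 8.250000, coefficient = 2
x_3 = 3.1875, f(x_3) = 9.375000, coefficient = 4
x_4 = 3.7500, f(x_4) = 10.500000, coefficient = 1

I ≈ (0.562500/3) × 99.000000 = 18.562500
Exact value: 18.562500
Error: 0.000000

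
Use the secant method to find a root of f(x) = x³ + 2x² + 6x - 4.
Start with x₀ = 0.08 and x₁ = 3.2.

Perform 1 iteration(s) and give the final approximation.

f(x) = x³ + 2x² + 6x - 4
x₀ = 0.08, x₁ = 3.2

Secant formula: x_{n+1} = x_n - f(x_n)(x_n - x_{n-1})/(f(x_n) - f(x_{n-1}))

Iteration 1:
  f(0.080000) = -3.506688
  f(3.200000) = 68.448000
  x_2 = 3.200000 - 68.448000×(3.200000 - 0.080000)/(68.448000 - (-3.506688))
       = 0.232052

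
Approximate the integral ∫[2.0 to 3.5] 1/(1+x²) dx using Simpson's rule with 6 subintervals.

f(x) = 1/(1+x²)
a = 2.0, b = 3.5, n = 6
h = (b - a)/n = 0.250000

Simpson's rule: (h/3)[f(x₀) + 4f(x₁) + 2f(x₂) + ... + f(xₙ)]

x_0 = 2.0000, f(x_0) = 0.200000, coefficient = 1
x_1 = 2.2500, f(x_1) = 0.164948, coefficient = 4
x_2 = 2.5000, f(x_2) = 0.137931, coefficient = 2
x_3 = 2.7500, f(x_3) = 0.116788, coefficient = 4
x_4 = 3.0000, f(x_4) = 0.100000, coefficient = 2
x_5 = 3.2500, f(x_5) = 0.086486, coefficient = 4
x_6 = 3.5000, f(x_6) = 0.075472, coefficient = 1

I ≈ (0.250000/3) × 2.224227 = 0.185352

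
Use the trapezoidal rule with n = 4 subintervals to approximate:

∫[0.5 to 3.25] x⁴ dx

f(x) = x⁴
a = 0.5, b = 3.25, n = 4
h = (b - a)/n = 0.687500

Trapezoidal rule: (h/2)[f(x₀) + 2f(x₁) + 2f(x₂) + ... + f(xₙ)]

x_0 = 0.5000, f(x_0) = 0.062500, coefficient = 1
x_1 = 1.1875, f(x_1) = 1.988541, coefficient = 2
x_2 = 1.8750, f(x_2) = 12.359619, coefficient = 2
x_3 = 2.5625, f(x_3) = 43.117691, coefficient = 2
x_4 = 3.2500, f(x_4) = 111.566406, coefficient = 1

I ≈ (0.687500/2) × 226.560608 = 77.880209
Exact value: 72.511914
Error: 5.368295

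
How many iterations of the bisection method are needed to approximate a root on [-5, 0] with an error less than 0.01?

We need (b-a)/2^n ≤ 0.01
(0 - (-5))/2^n ≤ 0.01
5/2^n ≤ 0.01
2^n ≥ 500
n ≥ log₂(500) = 8.97
n ≥ 9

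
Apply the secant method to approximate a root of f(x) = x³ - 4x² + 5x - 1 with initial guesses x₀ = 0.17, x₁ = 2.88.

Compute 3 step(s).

f(x) = x³ - 4x² + 5x - 1
x₀ = 0.17, x₁ = 2.88

Secant formula: x_{n+1} = x_n - f(x_n)(x_n - x_{n-1})/(f(x_n) - f(x_{n-1}))

Iteration 1:
  f(0.170000) = -0.260687
  f(2.880000) = 4.110272
  x_2 = 2.880000 - 4.110272×(2.880000 - 0.170000)/(4.110272 - (-0.260687))
       = 0.331626
Iteration 2:
  f(2.880000) = 4.110272
  f(0.331626) = 0.254698
  x_3 = 0.331626 - 0.254698×(0.331626 - 2.880000)/(0.254698 - 4.110272)
       = 0.163281
Iteration 3:
  f(0.331626) = 0.254698
  f(0.163281) = -0.285884
  x_4 = 0.163281 - (-0.285884)×(0.163281 - 0.331626)/(-0.285884 - 0.254698)
       = 0.252310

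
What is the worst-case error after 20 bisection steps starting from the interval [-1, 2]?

Bisection error bound: |error| ≤ (b-a)/2^n
|error| ≤ (2 - (-1))/2^20 = 3/2^20
|error| ≤ 0.0000028610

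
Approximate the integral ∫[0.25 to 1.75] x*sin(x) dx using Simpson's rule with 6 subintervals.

f(x) = x*sin(x)
a = 0.25, b = 1.75, n = 6
h = (b - a)/n = 0.250000

Simpson's rule: (h/3)[f(x₀) + 4f(x₁) + 2f(x₂) + ... + f(xₙ)]

x_0 = 0.2500, f(x_0) = 0.061851, coefficient = 1
x_1 = 0.5000, f(x_1) = 0.239713, coefficient = 4
x_2 = 0.7500, f(x_2) = 0.511229, coefficient = 2
x_3 = 1.0000, f(x_3) = 0.841471, coefficient = 4
x_4 = 1.2500, f(x_4) = 1.186231, coefficient = 2
x_5 = 1.5000, f(x_5) = 1.496242, coefficient = 4
x_6 = 1.7500, f(x_6) = 1.721975, coefficient = 1

I ≈ (0.250000/3) × 15.488451 = 1.290704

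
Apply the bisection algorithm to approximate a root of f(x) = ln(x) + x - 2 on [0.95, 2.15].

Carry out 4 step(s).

f(x) = ln(x) + x - 2
Initial interval: [0.95, 2.15]

Iteration 1:
  c_1 = (0.950000 + 2.150000)/2 = 1.550000
  f(c_1) = f(1.550000) = -0.011745
  f(a) × f(c) ≥ 0, new interval: [1.550000, 2.150000]
Iteration 2:
  c_2 = (1.550000 + 2.150000)/2 = 1.850000
  f(c_2) = f(1.850000) = 0.465186
  f(a) × f(c) < 0, new interval: [1.550000, 1.850000]
Iteration 3:
  c_3 = (1.550000 + 1.850000)/2 = 1.700000
  f(c_3) = f(1.700000) = 0.230628
  f(a) × f(c) < 0, new interval: [1.550000, 1.700000]
Iteration 4:
  c_4 = (1.550000 + 1.700000)/2 = 1.625000
  f(c_4) = f(1.625000) = 0.110508
  f(a) × f(c) < 0, new interval: [1.550000, 1.625000]

After 4 iteration(s), the approximation is c_4 = 1.625000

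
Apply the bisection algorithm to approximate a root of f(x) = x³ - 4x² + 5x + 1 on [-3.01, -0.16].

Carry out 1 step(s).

f(x) = x³ - 4x² + 5x + 1
Initial interval: [-3.01, -0.16]

Iteration 1:
  c_1 = (-3.010000 + (-0.160000))/2 = -1.585000
  f(c_1) = f(-1.585000) = -20.955777
  f(a) × f(c) ≥ 0, new interval: [-1.585000, -0.160000]

After 1 iteration(s), the approximation is c_1 = -1.585000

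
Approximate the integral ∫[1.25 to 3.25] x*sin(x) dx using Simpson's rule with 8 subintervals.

f(x) = x*sin(x)
a = 1.25, b = 3.25, n = 8
h = (b - a)/n = 0.250000

Simpson's rule: (h/3)[f(x₀) + 4f(x₁) + 2f(x₂) + ... + f(xₙ)]

x_0 = 1.2500, f(x_0) = 1.186231, coefficient = 1
x_1 = 1.5000, f(x_1) = 1.496242, coefficient = 4
x_2 = 1.7500, f(x_2) = 1.721975, coefficient = 2
x_3 = 2.0000, f(x_3) = 1.818595, coefficient = 4
x_4 = 2.2500, f(x_4) = 1.750665, coefficient = 2
x_5 = 2.5000, f(x_5) = 1.496180, coefficient = 4
x_6 = 2.7500, f(x_6) = 1.049568, coefficient = 2
x_7 = 3.0000, f(x_7) = 0.423360, coefficient = 4
x_8 = 3.2500, f(x_8) = -0.351634, coefficient = 1

I ≈ (0.250000/3) × 30.816523 = 2.568044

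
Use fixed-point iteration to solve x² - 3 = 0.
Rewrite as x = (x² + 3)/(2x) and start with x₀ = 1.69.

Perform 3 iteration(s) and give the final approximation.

Equation: x² - 3 = 0
Fixed-point form: x = (x² + 3)/(2x)
x₀ = 1.69

x_1 = g(1.690000) = 1.732574
x_2 = g(1.732574) = 1.732051
x_3 = g(1.732051) = 1.732051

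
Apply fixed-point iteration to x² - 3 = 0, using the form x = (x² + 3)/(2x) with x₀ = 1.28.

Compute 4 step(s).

Equation: x² - 3 = 0
Fixed-point form: x = (x² + 3)/(2x)
x₀ = 1.28

x_1 = g(1.280000) = 1.811875
x_2 = g(1.811875) = 1.733809
x_3 = g(1.733809) = 1.732052
x_4 = g(1.732052) = 1.732051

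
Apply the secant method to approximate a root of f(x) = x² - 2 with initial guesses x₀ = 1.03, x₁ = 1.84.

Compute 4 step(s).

f(x) = x² - 2
x₀ = 1.03, x₁ = 1.84

Secant formula: x_{n+1} = x_n - f(x_n)(x_n - x_{n-1})/(f(x_n) - f(x_{n-1}))

Iteration 1:
  f(1.030000) = -0.939100
  f(1.840000) = 1.385600
  x_2 = 1.840000 - 1.385600×(1.840000 - 1.030000)/(1.385600 - (-0.939100))
       = 1.357213
Iteration 2:
  f(1.840000) = 1.385600
  f(1.357213) = -0.157974
  x_3 = 1.357213 - (-0.157974)×(1.357213 - 1.840000)/(-0.157974 - 1.385600)
       = 1.406622
Iteration 3:
  f(1.357213) = -0.157974
  f(1.406622) = -0.021413
  x_4 = 1.406622 - (-0.021413)×(1.406622 - 1.357213)/(-0.021413 - (-0.157974))
       = 1.414370
Iteration 4:
  f(1.406622) = -0.021413
  f(1.414370) = 0.000443
  x_5 = 1.414370 - 0.000443×(1.414370 - 1.406622)/(0.000443 - (-0.021413))
       = 1.414213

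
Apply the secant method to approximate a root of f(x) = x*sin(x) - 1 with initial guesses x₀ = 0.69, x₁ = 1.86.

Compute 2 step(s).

f(x) = x*sin(x) - 1
x₀ = 0.69, x₁ = 1.86

Secant formula: x_{n+1} = x_n - f(x_n)(x_n - x_{n-1})/(f(x_n) - f(x_{n-1}))

Iteration 1:
  f(0.690000) = -0.560789
  f(1.860000) = 0.782757
  x_2 = 1.860000 - 0.782757×(1.860000 - 0.690000)/(0.782757 - (-0.560789))
       = 1.178352
Iteration 2:
  f(1.860000) = 0.782757
  f(1.178352) = 0.088770
  x_3 = 1.178352 - 0.088770×(1.178352 - 1.860000)/(0.088770 - 0.782757)
       = 1.091160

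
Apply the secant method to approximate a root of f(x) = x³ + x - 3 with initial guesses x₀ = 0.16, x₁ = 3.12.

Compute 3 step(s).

f(x) = x³ + x - 3
x₀ = 0.16, x₁ = 3.12

Secant formula: x_{n+1} = x_n - f(x_n)(x_n - x_{n-1})/(f(x_n) - f(x_{n-1}))

Iteration 1:
  f(0.160000) = -2.835904
  f(3.120000) = 30.491328
  x_2 = 3.120000 - 30.491328×(3.120000 - 0.160000)/(30.491328 - (-2.835904))
       = 0.411874
Iteration 2:
  f(3.120000) = 30.491328
  f(0.411874) = -2.518255
  x_3 = 0.411874 - (-2.518255)×(0.411874 - 3.120000)/(-2.518255 - 30.491328)
       = 0.618474
Iteration 3:
  f(0.411874) = -2.518255
  f(0.618474) = -2.144955
  x_4 = 0.618474 - (-2.144955)×(0.618474 - 0.411874)/(-2.144955 - (-2.518255))
       = 1.805575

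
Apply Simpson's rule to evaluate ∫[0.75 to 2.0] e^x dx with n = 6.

f(x) = e^x
a = 0.75, b = 2.0, n = 6
h = (b - a)/n = 0.208333

Simpson's rule: (h/3)[f(x₀) + 4f(x₁) + 2f(x₂) + ... + f(xₙ)]

x_0 = 0.7500, f(x_0) = 2.117000, coefficient = 1
x_1 = 0.9583, f(x_1) = 2.607347, coefficient = 4
x_2 = 1.1667, f(x_2) = 3.211271, coefficient = 2
x_3 = 1.3750, f(x_3) = 3.955077, coefficient = 4
x_4 = 1.5833, f(x_4) = 4.871166, coefficient = 2
x_5 = 1.7917, f(x_5) = 5.999443, coefficient = 4
x_6 = 2.0000, f(x_6) = 7.389056, coefficient = 1

I ≈ (0.208333/3) × 75.918398 = 5.272111
Exact value: 5.272056
Error: 0.000055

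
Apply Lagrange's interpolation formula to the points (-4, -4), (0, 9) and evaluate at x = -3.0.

Lagrange interpolation formula:
P(x) = Σ yᵢ × Lᵢ(x)
where Lᵢ(x) = Π_{j≠i} (x - xⱼ)/(xᵢ - xⱼ)

L_0(-3.0) = (-3.0 - 0)/(-4 - 0) = 0.750000
L_1(-3.0) = (-3.0 - (-4))/(0 - (-4)) = 0.250000

P(-3.0) = (-4)×L_0(-3.0) + 9×L_1(-3.0)
P(-3.0) = -0.750000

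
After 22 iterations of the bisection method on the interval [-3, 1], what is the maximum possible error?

Bisection error bound: |error| ≤ (b-a)/2^n
|error| ≤ (1 - (-3))/2^22 = 4/2^22
|error| ≤ 0.0000009537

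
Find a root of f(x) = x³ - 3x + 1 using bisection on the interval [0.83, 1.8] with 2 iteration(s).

f(x) = x³ - 3x + 1
Initial interval: [0.83, 1.8]

Iteration 1:
  c_1 = (0.830000 + 1.800000)/2 = 1.315000
  f(c_1) = f(1.315000) = -0.671069
  f(a) × f(c) ≥ 0, new interval: [1.315000, 1.800000]
Iteration 2:
  c_2 = (1.315000 + 1.800000)/2 = 1.557500
  f(c_2) = f(1.557500) = 0.105693
  f(a) × f(c) < 0, new interval: [1.315000, 1.557500]

After 2 iteration(s), the approximation is c_2 = 1.557500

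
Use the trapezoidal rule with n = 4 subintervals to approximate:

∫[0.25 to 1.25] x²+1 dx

f(x) = x²+1
a = 0.25, b = 1.25, n = 4
h = (b - a)/n = 0.250000

Trapezoidal rule: (h/2)[f(x₀) + 2f(x₁) + 2f(x₂) + ... + f(xₙ)]

x_0 = 0.2500, f(x_0) = 1.062500, coefficient = 1
x_1 = 0.5000, f(x_1) = 1.250000, coefficient = 2
x_2 = 0.7500, f(x_2) = 1.562500, coefficient = 2
x_3 = 1.0000, f(x_3) = 2.000000, coefficient = 2
x_4 = 1.2500, f(x_4) = 2.562500, coefficient = 1

I ≈ (0.250000/2) × 13.250000 = 1.656250
Exact value: 1.645833
Error: 0.010417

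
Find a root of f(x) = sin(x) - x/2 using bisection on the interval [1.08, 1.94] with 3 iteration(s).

f(x) = sin(x) - x/2
Initial interval: [1.08, 1.94]

Iteration 1:
  c_1 = (1.080000 + 1.940000)/2 = 1.510000
  f(c_1) = f(1.510000) = 0.243152
  f(a) × f(c) ≥ 0, new interval: [1.510000, 1.940000]
Iteration 2:
  c_2 = (1.510000 + 1.940000)/2 = 1.725000
  f(c_2) = f(1.725000) = 0.125634
  f(a) × f(c) ≥ 0, new interval: [1.725000, 1.940000]
Iteration 3:
  c_3 = (1.725000 + 1.940000)/2 = 1.832500
  f(c_3) = f(1.832500) = 0.049701
  f(a) × f(c) ≥ 0, new interval: [1.832500, 1.940000]

After 3 iteration(s), the approximation is c_3 = 1.832500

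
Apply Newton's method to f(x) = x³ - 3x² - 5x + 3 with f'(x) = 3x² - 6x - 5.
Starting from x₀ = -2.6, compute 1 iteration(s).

f(x) = x³ - 3x² - 5x + 3
f'(x) = 3x² - 6x - 5
x₀ = -2.6

Newton-Raphson formula: x_{n+1} = x_n - f(x_n)/f'(x_n)

Iteration 1:
  f(-2.600000) = -21.856000
  f'(-2.600000) = 30.880000
  x_1 = -2.600000 - (-21.856000)/30.880000 = -1.892228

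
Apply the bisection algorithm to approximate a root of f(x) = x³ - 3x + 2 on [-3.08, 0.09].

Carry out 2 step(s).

f(x) = x³ - 3x + 2
Initial interval: [-3.08, 0.09]

Iteration 1:
  c_1 = (-3.080000 + 0.090000)/2 = -1.495000
  f(c_1) = f(-1.495000) = 3.143638
  f(a) × f(c) < 0, new interval: [-3.080000, -1.495000]
Iteration 2:
  c_2 = (-3.080000 + (-1.495000))/2 = -2.287500
  f(c_2) = f(-2.287500) = -3.107201
  f(a) × f(c) ≥ 0, new interval: [-2.287500, -1.495000]

After 2 iteration(s), the approximation is c_2 = -2.287500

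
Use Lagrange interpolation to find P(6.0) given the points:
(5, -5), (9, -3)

Lagrange interpolation formula:
P(x) = Σ yᵢ × Lᵢ(x)
where Lᵢ(x) = Π_{j≠i} (x - xⱼ)/(xᵢ - xⱼ)

L_0(6.0) = (6.0 - 9)/(5 - 9) = 0.750000
L_1(6.0) = (6.0 - 5)/(9 - 5) = 0.250000

P(6.0) = (-5)×L_0(6.0) + (-3)×L_1(6.0)
P(6.0) = -4.500000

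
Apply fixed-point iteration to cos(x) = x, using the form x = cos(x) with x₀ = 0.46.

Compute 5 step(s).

Equation: cos(x) = x
Fixed-point form: x = cos(x)
x₀ = 0.46

x_1 = g(0.460000) = 0.896052
x_2 = g(0.896052) = 0.624697
x_3 = g(0.624697) = 0.811140
x_4 = g(0.811140) = 0.688672
x_5 = g(0.688672) = 0.772091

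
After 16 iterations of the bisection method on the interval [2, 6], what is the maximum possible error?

Bisection error bound: |error| ≤ (b-a)/2^n
|error| ≤ (6 - 2)/2^16 = 4/2^16
|error| ≤ 0.0000610352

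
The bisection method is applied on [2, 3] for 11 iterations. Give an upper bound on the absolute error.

Bisection error bound: |error| ≤ (b-a)/2^n
|error| ≤ (3 - 2)/2^11 = 1/2^11
|error| ≤ 0.0004882812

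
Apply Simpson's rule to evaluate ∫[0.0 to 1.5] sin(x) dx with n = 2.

f(x) = sin(x)
a = 0.0, b = 1.5, n = 2
h = (b - a)/n = 0.750000

Simpson's rule: (h/3)[f(x₀) + 4f(x₁) + 2f(x₂) + ... + f(xₙ)]

x_0 = 0.0000, f(x_0) = 0.000000, coefficient = 1
x_1 = 0.7500, f(x_1) = 0.681639, coefficient = 4
x_2 = 1.5000, f(x_2) = 0.997495, coefficient = 1

I ≈ (0.750000/3) × 3.724050 = 0.931013
Exact value: 0.929263
Error: 0.001750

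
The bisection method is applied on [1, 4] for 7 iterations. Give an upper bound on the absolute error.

Bisection error bound: |error| ≤ (b-a)/2^n
|error| ≤ (4 - 1)/2^7 = 3/2^7
|error| ≤ 0.0234375000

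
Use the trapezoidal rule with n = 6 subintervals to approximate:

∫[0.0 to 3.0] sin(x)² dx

f(x) = sin(x)²
a = 0.0, b = 3.0, n = 6
h = (b - a)/n = 0.500000

Trapezoidal rule: (h/2)[f(x₀) + 2f(x₁) + 2f(x₂) + ... + f(xₙ)]

x_0 = 0.0000, f(x_0) = 0.000000, coefficient = 1
x_1 = 0.5000, f(x_1) = 0.229849, coefficient = 2
x_2 = 1.0000, f(x_2) = 0.708073, coefficient = 2
x_3 = 1.5000, f(x_3) = 0.994996, coefficient = 2
x_4 = 2.0000, f(x_4) = 0.826822, coefficient = 2
x_5 = 2.5000, f(x_5) = 0.358169, coefficient = 2
x_6 = 3.0000, f(x_6) = 0.019915, coefficient = 1

I ≈ (0.500000/2) × 6.255733 = 1.563933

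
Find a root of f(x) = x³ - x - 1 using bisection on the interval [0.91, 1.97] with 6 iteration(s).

f(x) = x³ - x - 1
Initial interval: [0.91, 1.97]

Iteration 1:
  c_1 = (0.910000 + 1.970000)/2 = 1.440000
  f(c_1) = f(1.440000) = 0.545984
  f(a) × f(c) < 0, new interval: [0.910000, 1.440000]
Iteration 2:
  c_2 = (0.910000 + 1.440000)/2 = 1.175000
  f(c_2) = f(1.175000) = -0.552766
  f(a) × f(c) ≥ 0, new interval: [1.175000, 1.440000]
Iteration 3:
  c_3 = (1.175000 + 1.440000)/2 = 1.307500
  f(c_3) = f(1.307500) = -0.072255
  f(a) × f(c) ≥ 0, new interval: [1.307500, 1.440000]
Iteration 4:
  c_4 = (1.307500 + 1.440000)/2 = 1.373750
  f(c_4) = f(1.373750) = 0.218776
  f(a) × f(c) < 0, new interval: [1.307500, 1.373750]
Iteration 5:
  c_5 = (1.307500 + 1.373750)/2 = 1.340625
  f(c_5) = f(1.340625) = 0.068847
  f(a) × f(c) < 0, new interval: [1.307500, 1.340625]
Iteration 6:
  c_6 = (1.307500 + 1.340625)/2 = 1.324063
  f(c_6) = f(1.324063) = -0.002794
  f(a) × f(c) ≥ 0, new interval: [1.324063, 1.340625]

After 6 iteration(s), the approximation is c_6 = 1.324063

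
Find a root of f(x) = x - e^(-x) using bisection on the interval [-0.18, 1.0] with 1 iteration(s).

f(x) = x - e^(-x)
Initial interval: [-0.18, 1.0]

Iteration 1:
  c_1 = (-0.180000 + 1.000000)/2 = 0.410000
  f(c_1) = f(0.410000) = -0.253650
  f(a) × f(c) ≥ 0, new interval: [0.410000, 1.000000]

After 1 iteration(s), the approximation is c_1 = 0.410000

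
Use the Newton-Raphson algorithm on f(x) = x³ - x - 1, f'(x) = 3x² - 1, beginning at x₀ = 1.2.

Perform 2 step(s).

f(x) = x³ - x - 1
f'(x) = 3x² - 1
x₀ = 1.2

Newton-Raphson formula: x_{n+1} = x_n - f(x_n)/f'(x_n)

Iteration 1:
  f(1.200000) = -0.472000
  f'(1.200000) = 3.320000
  x_1 = 1.200000 - (-0.472000)/3.320000 = 1.342169
Iteration 2:
  f(1.342169) = 0.075636
  f'(1.342169) = 4.404250
  x_2 = 1.342169 - 0.075636/4.404250 = 1.324995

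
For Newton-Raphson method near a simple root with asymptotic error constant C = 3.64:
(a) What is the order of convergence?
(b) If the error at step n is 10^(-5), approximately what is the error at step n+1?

(a) Newton-Raphson has quadratic (order 2) convergence near simple roots.
    This means |e_{n+1}| ≈ C|e_n|².

(b) With |e_n| = 10^(-5) and C = 3.64:
    |e_{n+1}| ≈ 3.64 × (10^(-5))² = 3.64 × 10^(-10)

(a) 2 (quadratic); (b) |e_{n+1}| ≈ 3.640e-10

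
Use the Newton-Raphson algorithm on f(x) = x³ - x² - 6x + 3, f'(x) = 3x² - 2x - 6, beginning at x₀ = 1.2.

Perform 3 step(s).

f(x) = x³ - x² - 6x + 3
f'(x) = 3x² - 2x - 6
x₀ = 1.2

Newton-Raphson formula: x_{n+1} = x_n - f(x_n)/f'(x_n)

Iteration 1:
  f(1.200000) = -3.912000
  f'(1.200000) = -4.080000
  x_1 = 1.200000 - (-3.912000)/(-4.080000) = 0.241176
Iteration 2:
  f(0.241176) = 1.508803
  f'(0.241176) = -6.307855
  x_2 = 0.241176 - 1.508803/(-6.307855) = 0.480371
Iteration 3:
  f(0.480371) = -0.002133
  f'(0.480371) = -6.268473
  x_3 = 0.480371 - (-0.002133)/(-6.268473) = 0.480031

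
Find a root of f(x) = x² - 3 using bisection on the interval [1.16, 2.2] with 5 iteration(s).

f(x) = x² - 3
Initial interval: [1.16, 2.2]

Iteration 1:
  c_1 = (1.160000 + 2.200000)/2 = 1.680000
  f(c_1) = f(1.680000) = -0.177600
  f(a) × f(c) ≥ 0, new interval: [1.680000, 2.200000]
Iteration 2:
  c_2 = (1.680000 + 2.200000)/2 = 1.940000
  f(c_2) = f(1.940000) = 0.763600
  f(a) × f(c) < 0, new interval: [1.680000, 1.940000]
Iteration 3:
  c_3 = (1.680000 + 1.940000)/2 = 1.810000
  f(c_3) = f(1.810000) = 0.276100
  f(a) × f(c) < 0, new interval: [1.680000, 1.810000]
Iteration 4:
  c_4 = (1.680000 + 1.810000)/2 = 1.745000
  f(c_4) = f(1.745000) = 0.045025
  f(a) × f(c) < 0, new interval: [1.680000, 1.745000]
Iteration 5:
  c_5 = (1.680000 + 1.745000)/2 = 1.712500
  f(c_5) = f(1.712500) = -0.067344
  f(a) × f(c) ≥ 0, new interval: [1.712500, 1.745000]

After 5 iteration(s), the approximation is c_5 = 1.712500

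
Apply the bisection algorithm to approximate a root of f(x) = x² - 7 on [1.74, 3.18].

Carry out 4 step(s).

f(x) = x² - 7
Initial interval: [1.74, 3.18]

Iteration 1:
  c_1 = (1.740000 + 3.180000)/2 = 2.460000
  f(c_1) = f(2.460000) = -0.948400
  f(a) × f(c) ≥ 0, new interval: [2.460000, 3.180000]
Iteration 2:
  c_2 = (2.460000 + 3.180000)/2 = 2.820000
  f(c_2) = f(2.820000) = 0.952400
  f(a) × f(c) < 0, new interval: [2.460000, 2.820000]
Iteration 3:
  c_3 = (2.460000 + 2.820000)/2 = 2.640000
  f(c_3) = f(2.640000) = -0.030400
  f(a) × f(c) ≥ 0, new interval: [2.640000, 2.820000]
Iteration 4:
  c_4 = (2.640000 + 2.820000)/2 = 2.730000
  f(c_4) = f(2.730000) = 0.452900
  f(a) × f(c) < 0, new interval: [2.640000, 2.730000]

After 4 iteration(s), the approximation is c_4 = 2.730000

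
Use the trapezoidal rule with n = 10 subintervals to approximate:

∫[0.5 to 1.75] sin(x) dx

f(x) = sin(x)
a = 0.5, b = 1.75, n = 10
h = (b - a)/n = 0.125000

Trapezoidal rule: (h/2)[f(x₀) + 2f(x₁) + 2f(x₂) + ... + f(xₙ)]

x_0 = 0.5000, f(x_0) = 0.479426, coefficient = 1
x_1 = 0.6250, f(x_1) = 0.585097, coefficient = 2
x_2 = 0.7500, f(x_2) = 0.681639, coefficient = 2
x_3 = 0.8750, f(x_3) = 0.767544, coefficient = 2
x_4 = 1.0000, f(x_4) = 0.841471, coefficient = 2
x_5 = 1.1250, f(x_5) = 0.902268, coefficient = 2
x_6 = 1.2500, f(x_6) = 0.948985, coefficient = 2
x_7 = 1.3750, f(x_7) = 0.980893, coefficient = 2
x_8 = 1.5000, f(x_8) = 0.997495, coefficient = 2
x_9 = 1.6250, f(x_9) = 0.998531, coefficient = 2
x_10 = 1.7500, f(x_10) = 0.983986, coefficient = 1

I ≈ (0.125000/2) × 16.871256 = 1.054453
Exact value: 1.055829
Error: 0.001375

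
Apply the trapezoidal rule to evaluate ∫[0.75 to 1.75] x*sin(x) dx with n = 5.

f(x) = x*sin(x)
a = 0.75, b = 1.75, n = 5
h = (b - a)/n = 0.200000

Trapezoidal rule: (h/2)[f(x₀) + 2f(x₁) + 2f(x₂) + ... + f(xₙ)]

x_0 = 0.7500, f(x_0) = 0.511229, coefficient = 1
x_1 = 0.9500, f(x_1) = 0.772745, coefficient = 2
x_2 = 1.1500, f(x_2) = 1.049679, coefficient = 2
x_3 = 1.3500, f(x_3) = 1.317227, coefficient = 2
x_4 = 1.5500, f(x_4) = 1.549665, coefficient = 2
x_5 = 1.7500, f(x_5) = 1.721975, coefficient = 1

I ≈ (0.200000/2) × 11.611834 = 1.161183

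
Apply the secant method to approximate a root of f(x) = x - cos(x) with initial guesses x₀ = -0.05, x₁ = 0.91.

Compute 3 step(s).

f(x) = x - cos(x)
x₀ = -0.05, x₁ = 0.91

Secant formula: x_{n+1} = x_n - f(x_n)(x_n - x_{n-1})/(f(x_n) - f(x_{n-1}))

Iteration 1:
  f(-0.050000) = -1.048750
  f(0.910000) = 0.296254
  x_2 = 0.910000 - 0.296254×(0.910000 - (-0.050000))/(0.296254 - (-1.048750))
       = 0.698548
Iteration 2:
  f(0.910000) = 0.296254
  f(0.698548) = -0.067229
  x_3 = 0.698548 - (-0.067229)×(0.698548 - 0.910000)/(-0.067229 - 0.296254)
       = 0.737658
Iteration 3:
  f(0.698548) = -0.067229
  f(0.737658) = -0.002388
  x_4 = 0.737658 - (-0.002388)×(0.737658 - 0.698548)/(-0.002388 - (-0.067229))
       = 0.739098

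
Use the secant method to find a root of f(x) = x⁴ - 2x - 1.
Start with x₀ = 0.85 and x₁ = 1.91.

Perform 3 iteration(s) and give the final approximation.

f(x) = x⁴ - 2x - 1
x₀ = 0.85, x₁ = 1.91

Secant formula: x_{n+1} = x_n - f(x_n)(x_n - x_{n-1})/(f(x_n) - f(x_{n-1}))

Iteration 1:
  f(0.850000) = -2.177994
  f(1.910000) = 8.488634
  x_2 = 1.910000 - 8.488634×(1.910000 - 0.850000)/(8.488634 - (-2.177994))
       = 1.066439
Iteration 2:
  f(1.910000) = 8.488634
  f(1.066439) = -1.839445
  x_3 = 1.066439 - (-1.839445)×(1.066439 - 1.910000)/(-1.839445 - 8.488634)
       = 1.216678
Iteration 3:
  f(1.066439) = -1.839445
  f(1.216678) = -1.242050
  x_4 = 1.216678 - (-1.242050)×(1.216678 - 1.066439)/(-1.242050 - (-1.839445))
       = 1.529043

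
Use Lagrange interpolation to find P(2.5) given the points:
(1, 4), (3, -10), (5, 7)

Lagrange interpolation formula:
P(x) = Σ yᵢ × Lᵢ(x)
where Lᵢ(x) = Π_{j≠i} (x - xⱼ)/(xᵢ - xⱼ)

L_0(2.5) = (2.5 - 3)/(1 - 3) × (2.5 - 5)/(1 - 5) = 0.156250
L_1(2.5) = (2.5 - 1)/(3 - 1) × (2.5 - 5)/(3 - 5) = 0.937500
L_2(2.5) = (2.5 - 1)/(5 - 1) × (2.5 - 3)/(5 - 3) = -0.093750

P(2.5) = 4×L_0(2.5) + (-10)×L_1(2.5) + 7×L_2(2.5)
P(2.5) = -9.406250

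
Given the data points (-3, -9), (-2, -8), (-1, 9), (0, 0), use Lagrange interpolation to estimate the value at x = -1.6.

Lagrange interpolation formula:
P(x) = Σ yᵢ × Lᵢ(x)
where Lᵢ(x) = Π_{j≠i} (x - xⱼ)/(xᵢ - xⱼ)

L_0(-1.6) = (-1.6 - (-2))/(-3 - (-2)) × (-1.6 - (-1))/(-3 - (-1)) × (-1.6 - 0)/(-3 - 0) = -0.064000
L_1(-1.6) = (-1.6 - (-3))/(-2 - (-3)) × (-1.6 - (-1))/(-2 - (-1)) × (-1.6 - 0)/(-2 - 0) = 0.672000
L_2(-1.6) = (-1.6 - (-3))/(-1 - (-3)) × (-1.6 - (-2))/(-1 - (-2)) × (-1.6 - 0)/(-1 - 0) = 0.448000
L_3(-1.6) = (-1.6 - (-3))/(0 - (-3)) × (-1.6 - (-2))/(0 - (-2)) × (-1.6 - (-1))/(0 - (-1)) = -0.056000

P(-1.6) = (-9)×L_0(-1.6) + (-8)×L_1(-1.6) + 9×L_2(-1.6) + 0×L_3(-1.6)
P(-1.6) = -0.768000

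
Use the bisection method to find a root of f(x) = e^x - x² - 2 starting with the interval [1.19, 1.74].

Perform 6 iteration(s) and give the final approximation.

f(x) = e^x - x² - 2
Initial interval: [1.19, 1.74]

Iteration 1:
  c_1 = (1.190000 + 1.740000)/2 = 1.465000
  f(c_1) = f(1.465000) = 0.181318
  f(a) × f(c) < 0, new interval: [1.190000, 1.465000]
Iteration 2:
  c_2 = (1.190000 + 1.465000)/2 = 1.327500
  f(c_2) = f(1.327500) = 0.009346
  f(a) × f(c) < 0, new interval: [1.190000, 1.327500]
Iteration 3:
  c_3 = (1.190000 + 1.327500)/2 = 1.258750
  f(c_3) = f(1.258750) = -0.063434
  f(a) × f(c) ≥ 0, new interval: [1.258750, 1.327500]
Iteration 4:
  c_4 = (1.258750 + 1.327500)/2 = 1.293125
  f(c_4) = f(1.293125) = -0.028015
  f(a) × f(c) ≥ 0, new interval: [1.293125, 1.327500]
Iteration 5:
  c_5 = (1.293125 + 1.327500)/2 = 1.310312
  f(c_5) = f(1.310312) = -0.009587
  f(a) × f(c) ≥ 0, new interval: [1.310312, 1.327500]
Iteration 6:
  c_6 = (1.310312 + 1.327500)/2 = 1.318906
  f(c_6) = f(1.318906) = -0.000184
  f(a) × f(c) ≥ 0, new interval: [1.318906, 1.327500]

After 6 iteration(s), the approximation is c_6 = 1.318906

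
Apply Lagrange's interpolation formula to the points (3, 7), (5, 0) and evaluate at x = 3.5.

Lagrange interpolation formula:
P(x) = Σ yᵢ × Lᵢ(x)
where Lᵢ(x) = Π_{j≠i} (x - xⱼ)/(xᵢ - xⱼ)

L_0(3.5) = (3.5 - 5)/(3 - 5) = 0.750000
L_1(3.5) = (3.5 - 3)/(5 - 3) = 0.250000

P(3.5) = 7×L_0(3.5) + 0×L_1(3.5)
P(3.5) = 5.250000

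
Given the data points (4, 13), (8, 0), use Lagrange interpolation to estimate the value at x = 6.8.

Lagrange interpolation formula:
P(x) = Σ yᵢ × Lᵢ(x)
where Lᵢ(x) = Π_{j≠i} (x - xⱼ)/(xᵢ - xⱼ)

L_0(6.8) = (6.8 - 8)/(4 - 8) = 0.300000
L_1(6.8) = (6.8 - 4)/(8 - 4) = 0.700000

P(6.8) = 13×L_0(6.8) + 0×L_1(6.8)
P(6.8) = 3.900000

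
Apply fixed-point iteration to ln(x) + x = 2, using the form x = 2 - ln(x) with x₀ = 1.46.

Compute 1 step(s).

Equation: ln(x) + x = 2
Fixed-point form: x = 2 - ln(x)
x₀ = 1.46

x_1 = g(1.460000) = 1.621564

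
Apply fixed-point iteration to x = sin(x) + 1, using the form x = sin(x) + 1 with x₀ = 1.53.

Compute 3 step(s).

Equation: x = sin(x) + 1
Fixed-point form: x = sin(x) + 1
x₀ = 1.53

x_1 = g(1.530000) = 1.999168
x_2 = g(1.999168) = 1.909643
x_3 = g(1.909643) = 1.943139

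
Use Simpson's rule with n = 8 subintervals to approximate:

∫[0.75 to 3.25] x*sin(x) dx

f(x) = x*sin(x)
a = 0.75, b = 3.25, n = 8
h = (b - a)/n = 0.312500

Simpson's rule: (h/3)[f(x₀) + 4f(x₁) + 2f(x₂) + ... + f(xₙ)]

x_0 = 0.7500, f(x_0) = 0.511229, coefficient = 1
x_1 = 1.0625, f(x_1) = 0.928173, coefficient = 4
x_2 = 1.3750, f(x_2) = 1.348728, coefficient = 2
x_3 = 1.6875, f(x_3) = 1.676021, coefficient = 4
x_4 = 2.0000, f(x_4) = 1.818595, coefficient = 2
x_5 = 2.3125, f(x_5) = 1.705050, coefficient = 4
x_6 = 2.6250, f(x_6) = 1.296541, coefficient = 2
x_7 = 2.9375, f(x_7) = 0.595369, coefficient = 4
x_8 = 3.2500, f(x_8) = -0.351634, coefficient = 1

I ≈ (0.312500/3) × 28.705774 = 2.990185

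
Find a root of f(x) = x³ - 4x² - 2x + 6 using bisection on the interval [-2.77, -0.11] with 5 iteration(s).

f(x) = x³ - 4x² - 2x + 6
Initial interval: [-2.77, -0.11]

Iteration 1:
  c_1 = (-2.770000 + (-0.110000))/2 = -1.440000
  f(c_1) = f(-1.440000) = -2.400384
  f(a) × f(c) ≥ 0, new interval: [-1.440000, -0.110000]
Iteration 2:
  c_2 = (-1.440000 + (-0.110000))/2 = -0.775000
  f(c_2) = f(-0.775000) = 4.682016
  f(a) × f(c) < 0, new interval: [-1.440000, -0.775000]
Iteration 3:
  c_3 = (-1.440000 + (-0.775000))/2 = -1.107500
  f(c_3) = f(-1.107500) = 1.950364
  f(a) × f(c) < 0, new interval: [-1.440000, -1.107500]
Iteration 4:
  c_4 = (-1.440000 + (-1.107500))/2 = -1.273750
  f(c_4) = f(-1.273750) = -0.008838
  f(a) × f(c) ≥ 0, new interval: [-1.273750, -1.107500]
Iteration 5:
  c_5 = (-1.273750 + (-1.107500))/2 = -1.190625
  f(c_5) = f(-1.190625) = 1.023083
  f(a) × f(c) < 0, new interval: [-1.273750, -1.190625]

After 5 iteration(s), the approximation is c_5 = -1.190625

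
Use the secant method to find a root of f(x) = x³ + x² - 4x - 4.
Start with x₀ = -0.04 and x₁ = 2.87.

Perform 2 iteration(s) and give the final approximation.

f(x) = x³ + x² - 4x - 4
x₀ = -0.04, x₁ = 2.87

Secant formula: x_{n+1} = x_n - f(x_n)(x_n - x_{n-1})/(f(x_n) - f(x_{n-1}))

Iteration 1:
  f(-0.040000) = -3.838464
  f(2.870000) = 16.396803
  x_2 = 2.870000 - 16.396803×(2.870000 - (-0.040000))/(16.396803 - (-3.838464))
       = 0.512003
Iteration 2:
  f(2.870000) = 16.396803
  f(0.512003) = -5.651645
  x_3 = 0.512003 - (-5.651645)×(0.512003 - 2.870000)/(-5.651645 - 16.396803)
       = 1.116425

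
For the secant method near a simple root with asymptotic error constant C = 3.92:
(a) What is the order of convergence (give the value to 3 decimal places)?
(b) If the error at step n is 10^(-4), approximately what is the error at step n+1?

(a) Secant method has superlinear convergence with order φ = (1+√5)/2 ≈ 1.618.
    This means |e_{n+1}| ≈ C|e_n|^1.618.

(b) With |e_n| = 10^(-4) and C = 3.92:
    |e_{n+1}| ≈ 3.92 × (10^(-4))^1.618 = 3.92 × 10^(-6.47)

(a) ≈ 1.618 (golden ratio); (b) |e_{n+1}| ≈ 1.322e-06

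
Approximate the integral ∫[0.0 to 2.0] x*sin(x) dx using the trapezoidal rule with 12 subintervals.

f(x) = x*sin(x)
a = 0.0, b = 2.0, n = 12
h = (b - a)/n = 0.166667

Trapezoidal rule: (h/2)[f(x₀) + 2f(x₁) + 2f(x₂) + ... + f(xₙ)]

x_0 = 0.0000, f(x_0) = 0.000000, coefficient = 1
x_1 = 0.1667, f(x_1) = 0.027649, coefficient = 2
x_2 = 0.3333, f(x_2) = 0.109065, coefficient = 2
x_3 = 0.5000, f(x_3) = 0.239713, coefficient = 2
x_4 = 0.6667, f(x_4) = 0.412247, coefficient = 2
x_5 = 0.8333, f(x_5) = 0.616814, coefficient = 2
x_6 = 1.0000, f(x_6) = 0.841471, coefficient = 2
x_7 = 1.1667, f(x_7) = 1.072686, coefficient = 2
x_8 = 1.3333, f(x_8) = 1.295917, coefficient = 2
x_9 = 1.5000, f(x_9) = 1.496242, coefficient = 2
x_10 = 1.6667, f(x_10) = 1.659013, coefficient = 2
x_11 = 1.8333, f(x_11) = 1.770514, coefficient = 2
x_12 = 2.0000, f(x_12) = 1.818595, coefficient = 1

I ≈ (0.166667/2) × 20.901257 = 1.741771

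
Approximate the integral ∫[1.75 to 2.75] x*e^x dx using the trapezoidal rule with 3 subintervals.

f(x) = x*e^x
a = 1.75, b = 2.75, n = 3
h = (b - a)/n = 0.333333

Trapezoidal rule: (h/2)[f(x₀) + 2f(x₁) + 2f(x₂) + ... + f(xₙ)]

x_0 = 1.7500, f(x_0) = 10.070555, coefficient = 1
x_1 = 2.0833, f(x_1) = 16.731656, coefficient = 2
x_2 = 2.4167, f(x_2) = 27.087053, coefficient = 2
x_3 = 2.7500, f(x_3) = 43.017238, coefficient = 1

I ≈ (0.333333/2) × 140.725210 = 23.454202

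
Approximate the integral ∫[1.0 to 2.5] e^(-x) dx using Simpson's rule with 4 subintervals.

f(x) = e^(-x)
a = 1.0, b = 2.5, n = 4
h = (b - a)/n = 0.375000

Simpson's rule: (h/3)[f(x₀) + 4f(x₁) + 2f(x₂) + ... + f(xₙ)]

x_0 = 1.0000, f(x_0) = 0.367879, coefficient = 1
x_1 = 1.3750, f(x_1) = 0.252840, coefficient = 4
x_2 = 1.7500, f(x_2) = 0.173774, coefficient = 2
x_3 = 2.1250, f(x_3) = 0.119433, coefficient = 4
x_4 = 2.5000, f(x_4) = 0.082085, coefficient = 1

I ≈ (0.375000/3) × 2.286603 = 0.285825
Exact value: 0.285794
Error: 0.000031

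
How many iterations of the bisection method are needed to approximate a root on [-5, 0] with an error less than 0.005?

We need (b-a)/2^n ≤ 0.005
(0 - (-5))/2^n ≤ 0.005
5/2^n ≤ 0.005
2^n ≥ 1000
n ≥ log₂(1000) = 9.97
n ≥ 10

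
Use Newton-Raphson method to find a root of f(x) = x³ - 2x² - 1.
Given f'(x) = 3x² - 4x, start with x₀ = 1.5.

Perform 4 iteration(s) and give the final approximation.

f(x) = x³ - 2x² - 1
f'(x) = 3x² - 4x
x₀ = 1.5

Newton-Raphson formula: x_{n+1} = x_n - f(x_n)/f'(x_n)

Iteration 1:
  f(1.500000) = -2.125000
  f'(1.500000) = 0.750000
  x_1 = 1.500000 - (-2.125000)/0.750000 = 4.333333
Iteration 2:
  f(4.333333) = 42.814815
  f'(4.333333) = 39.000000
  x_2 = 4.333333 - 42.814815/39.000000 = 3.235518
Iteration 3:
  f(3.235518) = 11.934107
  f'(3.235518) = 18.463652
  x_3 = 3.235518 - 11.934107/18.463652 = 2.589161
Iteration 4:
  f(2.589161) = 2.949588
  f'(2.589161) = 9.754617
  x_4 = 2.589161 - 2.949588/9.754617 = 2.286782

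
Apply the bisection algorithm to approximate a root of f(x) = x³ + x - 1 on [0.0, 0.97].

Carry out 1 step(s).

f(x) = x³ + x - 1
Initial interval: [0.0, 0.97]

Iteration 1:
  c_1 = (0.000000 + 0.970000)/2 = 0.485000
  f(c_1) = f(0.485000) = -0.400916
  f(a) × f(c) ≥ 0, new interval: [0.485000, 0.970000]

After 1 iteration(s), the approximation is c_1 = 0.485000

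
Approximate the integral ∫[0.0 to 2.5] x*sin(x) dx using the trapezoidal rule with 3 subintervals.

f(x) = x*sin(x)
a = 0.0, b = 2.5, n = 3
h = (b - a)/n = 0.833333

Trapezoidal rule: (h/2)[f(x₀) + 2f(x₁) + 2f(x₂) + ... + f(xₙ)]

x_0 = 0.0000, f(x_0) = 0.000000, coefficient = 1
x_1 = 0.8333, f(x_1) = 0.616814, coefficient = 2
x_2 = 1.6667, f(x_2) = 1.659013, coefficient = 2
x_3 = 2.5000, f(x_3) = 1.496180, coefficient = 1

I ≈ (0.833333/2) × 6.047835 = 2.519931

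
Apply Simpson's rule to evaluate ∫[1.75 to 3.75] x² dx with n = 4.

f(x) = x²
a = 1.75, b = 3.75, n = 4
h = (b - a)/n = 0.500000

Simpson's rule: (h/3)[f(x₀) + 4f(x₁) + 2f(x₂) + ... + f(xₙ)]

x_0 = 1.7500, f(x_0) = 3.062500, coefficient = 1
x_1 = 2.2500, f(x_1) = 5.062500, coefficient = 4
x_2 = 2.7500, f(x_2) = 7.562500, coefficient = 2
x_3 = 3.2500, f(x_3) = 10.562500, coefficient = 4
x_4 = 3.7500, f(x_4) = 14.062500, coefficient = 1

I ≈ (0.500000/3) × 94.750000 = 15.791667
Exact value: 15.791667
Error: 0.000000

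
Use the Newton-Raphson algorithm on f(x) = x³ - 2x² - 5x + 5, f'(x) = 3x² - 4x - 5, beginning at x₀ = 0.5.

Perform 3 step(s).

f(x) = x³ - 2x² - 5x + 5
f'(x) = 3x² - 4x - 5
x₀ = 0.5

Newton-Raphson formula: x_{n+1} = x_n - f(x_n)/f'(x_n)

Iteration 1:
  f(0.500000) = 2.125000
  f'(0.500000) = -6.250000
  x_1 = 0.500000 - 2.125000/(-6.250000) = 0.840000
Iteration 2:
  f(0.840000) = -0.018496
  f'(0.840000) = -6.243200
  x_2 = 0.840000 - (-0.018496)/(-6.243200) = 0.837037
Iteration 3:
  f(0.837037) = 0.000005
  f'(0.837037) = -6.246255
  x_3 = 0.837037 - 0.000005/(-6.246255) = 0.837038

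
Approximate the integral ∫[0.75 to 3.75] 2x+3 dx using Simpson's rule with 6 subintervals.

f(x) = 2x+3
a = 0.75, b = 3.75, n = 6
h = (b - a)/n = 0.500000

Simpson's rule: (h/3)[f(x₀) + 4f(x₁) + 2f(x₂) + ... + f(xₙ)]

x_0 = 0.7500, f(x_0) = 4.500000, coefficient = 1
x_1 = 1.2500, f(x_1) = 5.500000, coefficient = 4
x_2 = 1.7500, f(x_2) = 6.500000, coefficient = 2
x_3 = 2.2500, f(x_3) = 7.500000, coefficient = 4
x_4 = 2.7500, f(x_4) = 8.500000, coefficient = 2
x_5 = 3.2500, f(x_5) = 9.500000, coefficient = 4
x_6 = 3.7500, f(x_6) = 10.500000, coefficient = 1

I ≈ (0.500000/3) × 135.000000 = 22.500000
Exact value: 22.500000
Error: 0.000000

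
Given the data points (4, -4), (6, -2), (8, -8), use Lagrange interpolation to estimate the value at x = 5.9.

Lagrange interpolation formula:
P(x) = Σ yᵢ × Lᵢ(x)
where Lᵢ(x) = Π_{j≠i} (x - xⱼ)/(xᵢ - xⱼ)

L_0(5.9) = (5.9 - 6)/(4 - 6) × (5.9 - 8)/(4 - 8) = 0.026250
L_1(5.9) = (5.9 - 4)/(6 - 4) × (5.9 - 8)/(6 - 8) = 0.997500
L_2(5.9) = (5.9 - 4)/(8 - 4) × (5.9 - 6)/(8 - 6) = -0.023750

P(5.9) = (-4)×L_0(5.9) + (-2)×L_1(5.9) + (-8)×L_2(5.9)
P(5.9) = -1.910000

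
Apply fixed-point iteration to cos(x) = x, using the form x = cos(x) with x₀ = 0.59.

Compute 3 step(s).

Equation: cos(x) = x
Fixed-point form: x = cos(x)
x₀ = 0.59

x_1 = g(0.590000) = 0.830941
x_2 = g(0.830941) = 0.674181
x_3 = g(0.674181) = 0.781218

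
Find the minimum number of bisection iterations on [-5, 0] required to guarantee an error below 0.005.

We need (b-a)/2^n ≤ 0.005
(0 - (-5))/2^n ≤ 0.005
5/2^n ≤ 0.005
2^n ≥ 1000
n ≥ log₂(1000) = 9.97
n ≥ 10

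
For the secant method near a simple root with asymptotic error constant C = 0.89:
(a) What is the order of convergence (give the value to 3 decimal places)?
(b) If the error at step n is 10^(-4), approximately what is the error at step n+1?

(a) Secant method has superlinear convergence with order φ = (1+√5)/2 ≈ 1.618.
    This means |e_{n+1}| ≈ C|e_n|^1.618.

(b) With |e_n| = 10^(-4) and C = 0.89:
    |e_{n+1}| ≈ 0.89 × (10^(-4))^1.618 = 0.89 × 10^(-6.47)

(a) ≈ 1.618 (golden ratio); (b) |e_{n+1}| ≈ 3.001e-07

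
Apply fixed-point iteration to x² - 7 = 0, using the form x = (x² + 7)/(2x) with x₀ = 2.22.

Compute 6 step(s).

Equation: x² - 7 = 0
Fixed-point form: x = (x² + 7)/(2x)
x₀ = 2.22

x_1 = g(2.220000) = 2.686577
x_2 = g(2.686577) = 2.646062
x_3 = g(2.646062) = 2.645751
x_4 = g(2.645751) = 2.645751
x_5 = g(2.645751) = 2.645751
x_6 = g(2.645751) = 2.645751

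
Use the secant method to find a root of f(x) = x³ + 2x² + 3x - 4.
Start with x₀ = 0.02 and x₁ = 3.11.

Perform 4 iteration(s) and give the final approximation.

f(x) = x³ + 2x² + 3x - 4
x₀ = 0.02, x₁ = 3.11

Secant formula: x_{n+1} = x_n - f(x_n)(x_n - x_{n-1})/(f(x_n) - f(x_{n-1}))

Iteration 1:
  f(0.020000) = -3.939192
  f(3.110000) = 54.754431
  x_2 = 3.110000 - 54.754431×(3.110000 - 0.020000)/(54.754431 - (-3.939192))
       = 0.227384
Iteration 2:
  f(3.110000) = 54.754431
  f(0.227384) = -3.202686
  x_3 = 0.227384 - (-3.202686)×(0.227384 - 3.110000)/(-3.202686 - 54.754431)
       = 0.386676
Iteration 3:
  f(0.227384) = -3.202686
  f(0.386676) = -2.483121
  x_4 = 0.386676 - (-2.483121)×(0.386676 - 0.227384)/(-2.483121 - (-3.202686))
       = 0.936372
Iteration 4:
  f(0.386676) = -2.483121
  f(0.936372) = 1.383701
  x_5 = 0.936372 - 1.383701×(0.936372 - 0.386676)/(1.383701 - (-2.483121))
       = 0.739669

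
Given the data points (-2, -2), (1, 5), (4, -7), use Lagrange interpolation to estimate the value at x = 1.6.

Lagrange interpolation formula:
P(x) = Σ yᵢ × Lᵢ(x)
where Lᵢ(x) = Π_{j≠i} (x - xⱼ)/(xᵢ - xⱼ)

L_0(1.6) = (1.6 - 1)/(-2 - 1) × (1.6 - 4)/(-2 - 4) = -0.080000
L_1(1.6) = (1.6 - (-2))/(1 - (-2)) × (1.6 - 4)/(1 - 4) = 0.960000
L_2(1.6) = (1.6 - (-2))/(4 - (-2)) × (1.6 - 1)/(4 - 1) = 0.120000

P(1.6) = (-2)×L_0(1.6) + 5×L_1(1.6) + (-7)×L_2(1.6)
P(1.6) = 4.120000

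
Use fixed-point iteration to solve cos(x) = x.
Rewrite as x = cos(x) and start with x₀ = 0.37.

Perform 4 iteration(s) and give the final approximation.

Equation: cos(x) = x
Fixed-point form: x = cos(x)
x₀ = 0.37

x_1 = g(0.370000) = 0.932327
x_2 = g(0.932327) = 0.595967
x_3 = g(0.595967) = 0.827606
x_4 = g(0.827606) = 0.676640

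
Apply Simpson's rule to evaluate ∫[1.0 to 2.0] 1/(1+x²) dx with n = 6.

f(x) = 1/(1+x²)
a = 1.0, b = 2.0, n = 6
h = (b - a)/n = 0.166667

Simpson's rule: (h/3)[f(x₀) + 4f(x₁) + 2f(x₂) + ... + f(xₙ)]

x_0 = 1.0000, f(x_0) = 0.500000, coefficient = 1
x_1 = 1.1667, f(x_1) = 0.423529, coefficient = 4
x_2 = 1.3333, f(x_2) = 0.360000, coefficient = 2
x_3 = 1.5000, f(x_3) = 0.307692, coefficient = 4
x_4 = 1.6667, f(x_4) = 0.264706, coefficient = 2
x_5 = 1.8333, f(x_5) = 0.229299, coefficient = 4
x_6 = 2.0000, f(x_6) = 0.200000, coefficient = 1

I ≈ (0.166667/3) × 5.791496 = 0.321750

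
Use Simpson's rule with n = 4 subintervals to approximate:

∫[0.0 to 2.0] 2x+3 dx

f(x) = 2x+3
a = 0.0, b = 2.0, n = 4
h = (b - a)/n = 0.500000

Simpson's rule: (h/3)[f(x₀) + 4f(x₁) + 2f(x₂) + ... + f(xₙ)]

x_0 = 0.0000, f(x_0) = 3.000000, coefficient = 1
x_1 = 0.5000, f(x_1) = 4.000000, coefficient = 4
x_2 = 1.0000, f(x_2) = 5.000000, coefficient = 2
x_3 = 1.5000, f(x_3) = 6.000000, coefficient = 4
x_4 = 2.0000, f(x_4) = 7.000000, coefficient = 1

I ≈ (0.500000/3) × 60.000000 = 10.000000
Exact value: 10.000000
Error: 0.000000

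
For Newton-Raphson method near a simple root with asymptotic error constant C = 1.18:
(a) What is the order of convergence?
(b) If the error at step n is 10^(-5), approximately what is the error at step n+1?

(a) Newton-Raphson has quadratic (order 2) convergence near simple roots.
    This means |e_{n+1}| ≈ C|e_n|².

(b) With |e_n| = 10^(-5) and C = 1.18:
    |e_{n+1}| ≈ 1.18 × (10^(-5))² = 1.18 × 10^(-10)

(a) 2 (quadratic); (b) |e_{n+1}| ≈ 1.180e-10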